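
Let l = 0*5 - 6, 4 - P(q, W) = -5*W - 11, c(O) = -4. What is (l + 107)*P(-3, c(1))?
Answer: -505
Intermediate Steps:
P(q, W) = 15 + 5*W (P(q, W) = 4 - (-5*W - 11) = 4 - (-11 - 5*W) = 4 + (11 + 5*W) = 15 + 5*W)
l = -6 (l = 0 - 6 = -6)
(l + 107)*P(-3, c(1)) = (-6 + 107)*(15 + 5*(-4)) = 101*(15 - 20) = 101*(-5) = -505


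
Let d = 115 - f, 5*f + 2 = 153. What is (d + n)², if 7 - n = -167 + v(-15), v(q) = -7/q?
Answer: 600625/9 ≈ 66736.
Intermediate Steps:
f = 151/5 (f = -⅖ + (⅕)*153 = -⅖ + 153/5 = 151/5 ≈ 30.200)
d = 424/5 (d = 115 - 1*151/5 = 115 - 151/5 = 424/5 ≈ 84.800)
n = 2603/15 (n = 7 - (-167 - 7/(-15)) = 7 - (-167 - 7*(-1/15)) = 7 - (-167 + 7/15) = 7 - 1*(-2498/15) = 7 + 2498/15 = 2603/15 ≈ 173.53)
(d + n)² = (424/5 + 2603/15)² = (775/3)² = 600625/9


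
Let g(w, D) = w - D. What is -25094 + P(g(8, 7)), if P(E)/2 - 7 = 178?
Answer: -24724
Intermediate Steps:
P(E) = 370 (P(E) = 14 + 2*178 = 14 + 356 = 370)
-25094 + P(g(8, 7)) = -25094 + 370 = -24724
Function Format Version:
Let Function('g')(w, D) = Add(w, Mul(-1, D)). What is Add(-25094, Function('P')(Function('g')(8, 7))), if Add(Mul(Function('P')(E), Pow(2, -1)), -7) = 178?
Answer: -24724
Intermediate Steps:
Function('P')(E) = 370 (Function('P')(E) = Add(14, Mul(2, 178)) = Add(14, 356) = 370)
Add(-25094, Function('P')(Function('g')(8, 7))) = Add(-25094, 370) = -24724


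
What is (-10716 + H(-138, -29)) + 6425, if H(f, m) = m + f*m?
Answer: -318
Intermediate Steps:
(-10716 + H(-138, -29)) + 6425 = (-10716 - 29*(1 - 138)) + 6425 = (-10716 - 29*(-137)) + 6425 = (-10716 + 3973) + 6425 = -6743 + 6425 = -318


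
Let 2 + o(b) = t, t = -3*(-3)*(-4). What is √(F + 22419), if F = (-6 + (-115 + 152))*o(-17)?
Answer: √21241 ≈ 145.74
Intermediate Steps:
t = -36 (t = 9*(-4) = -36)
o(b) = -38 (o(b) = -2 - 36 = -38)
F = -1178 (F = (-6 + (-115 + 152))*(-38) = (-6 + 37)*(-38) = 31*(-38) = -1178)
√(F + 22419) = √(-1178 + 22419) = √21241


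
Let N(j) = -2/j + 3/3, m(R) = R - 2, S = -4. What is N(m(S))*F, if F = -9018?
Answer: -12024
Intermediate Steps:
m(R) = -2 + R
N(j) = 1 - 2/j (N(j) = -2/j + 3*(1/3) = -2/j + 1 = 1 - 2/j)
N(m(S))*F = ((-2 + (-2 - 4))/(-2 - 4))*(-9018) = ((-2 - 6)/(-6))*(-9018) = -1/6*(-8)*(-9018) = (4/3)*(-9018) = -12024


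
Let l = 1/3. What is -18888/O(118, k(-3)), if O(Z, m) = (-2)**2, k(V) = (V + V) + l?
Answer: -4722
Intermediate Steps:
l = 1/3 ≈ 0.33333
k(V) = 1/3 + 2*V (k(V) = (V + V) + 1/3 = 2*V + 1/3 = 1/3 + 2*V)
O(Z, m) = 4
-18888/O(118, k(-3)) = -18888/4 = -18888*1/4 = -4722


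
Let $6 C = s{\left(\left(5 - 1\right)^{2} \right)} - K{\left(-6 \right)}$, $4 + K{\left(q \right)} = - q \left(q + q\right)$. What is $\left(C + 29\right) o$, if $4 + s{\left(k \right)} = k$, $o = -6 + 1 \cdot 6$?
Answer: $0$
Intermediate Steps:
$o = 0$ ($o = -6 + 6 = 0$)
$s{\left(k \right)} = -4 + k$
$K{\left(q \right)} = -4 - 2 q^{2}$ ($K{\left(q \right)} = -4 - q \left(q + q\right) = -4 - q 2 q = -4 - 2 q^{2}$)
$C = \frac{44}{3}$ ($C = \frac{\left(-4 + \left(5 - 1\right)^{2}\right) - \left(-4 - 2 \left(-6\right)^{2}\right)}{6} = \frac{\left(-4 + 4^{2}\right) - \left(-4 - 72\right)}{6} = \frac{\left(-4 + 16\right) - \left(-4 - 72\right)}{6} = \frac{12 - -76}{6} = \frac{12 + 76}{6} = \frac{1}{6} \cdot 88 = \frac{44}{3} \approx 14.667$)
$\left(C + 29\right) o = \left(\frac{44}{3} + 29\right) 0 = \frac{131}{3} \cdot 0 = 0$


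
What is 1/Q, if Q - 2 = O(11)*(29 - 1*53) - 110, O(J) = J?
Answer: -1/372 ≈ -0.0026882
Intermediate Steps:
Q = -372 (Q = 2 + (11*(29 - 1*53) - 110) = 2 + (11*(29 - 53) - 110) = 2 + (11*(-24) - 110) = 2 + (-264 - 110) = 2 - 374 = -372)
1/Q = 1/(-372) = -1/372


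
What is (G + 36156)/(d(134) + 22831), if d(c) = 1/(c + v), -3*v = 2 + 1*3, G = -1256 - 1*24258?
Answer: 2112437/4531955 ≈ 0.46612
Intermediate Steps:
G = -25514 (G = -1256 - 24258 = -25514)
v = -5/3 (v = -(2 + 1*3)/3 = -(2 + 3)/3 = -1/3*5 = -5/3 ≈ -1.6667)
d(c) = 1/(-5/3 + c) (d(c) = 1/(c - 5/3) = 1/(-5/3 + c))
(G + 36156)/(d(134) + 22831) = (-25514 + 36156)/(3/(-5 + 3*134) + 22831) = 10642/(3/(-5 + 402) + 22831) = 10642/(3/397 + 22831) = 10642/(9063910/397) = 10642*(397/9063910) = 2112437/4531955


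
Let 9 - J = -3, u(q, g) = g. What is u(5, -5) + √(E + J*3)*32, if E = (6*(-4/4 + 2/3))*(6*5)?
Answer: -5 + 64*I*√6 ≈ -5.0 + 156.77*I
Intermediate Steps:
J = 12 (J = 9 - 1*(-3) = 9 + 3 = 12)
E = -60 (E = (6*(-4*¼ + 2*(⅓)))*30 = (6*(-1 + ⅔))*30 = (6*(-⅓))*30 = -2*30 = -60)
u(5, -5) + √(E + J*3)*32 = -5 + √(-60 + 12*3)*32 = -5 + √(-60 + 36)*32 = -5 + √(-24)*32 = -5 + (2*I*√6)*32 = -5 + 64*I*√6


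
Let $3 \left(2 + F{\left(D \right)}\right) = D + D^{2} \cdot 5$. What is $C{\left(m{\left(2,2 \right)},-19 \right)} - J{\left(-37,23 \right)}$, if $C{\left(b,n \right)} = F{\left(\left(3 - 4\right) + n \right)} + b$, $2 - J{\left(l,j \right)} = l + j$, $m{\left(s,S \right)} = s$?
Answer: $644$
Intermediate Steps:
$J{\left(l,j \right)} = 2 - j - l$ ($J{\left(l,j \right)} = 2 - \left(l + j\right) = 2 - \left(j + l\right) = 2 - j - l$)
$F{\left(D \right)} = -2 + \frac{D}{3} + \frac{5 D^{2}}{3}$ ($F{\left(D \right)} = -2 + \frac{D + D^{2} \cdot 5}{3} = -2 + \frac{D + 5 D^{2}}{3} = -2 + \left(\frac{D}{3} + \frac{5 D^{2}}{3}\right) = -2 + \frac{D}{3} + \frac{5 D^{2}}{3}$)
$C{\left(b,n \right)} = - \frac{7}{3} + b + \frac{n}{3} + \frac{5 \left(-1 + n\right)^{2}}{3}$ ($C{\left(b,n \right)} = \left(-2 + \frac{\left(3 - 4\right) + n}{3} + \frac{5 \left(\left(3 - 4\right) + n\right)^{2}}{3}\right) + b = \left(-2 + \frac{-1 + n}{3} + \frac{5 \left(-1 + n\right)^{2}}{3}\right) + b = \left(-2 + \left(- \frac{1}{3} + \frac{n}{3}\right) + \frac{5 \left(-1 + n\right)^{2}}{3}\right) + b = \left(- \frac{7}{3} + \frac{n}{3} + \frac{5 \left(-1 + n\right)^{2}}{3}\right) + b = - \frac{7}{3} + b + \frac{n}{3} + \frac{5 \left(-1 + n\right)^{2}}{3}$)
$C{\left(m{\left(2,2 \right)},-19 \right)} - J{\left(-37,23 \right)} = \left(- \frac{2}{3} + 2 - -57 + \frac{5 \left(-19\right)^{2}}{3}\right) - \left(2 - 23 - -37\right) = \left(- \frac{2}{3} + 2 + 57 + \frac{5}{3} \cdot 361\right) - \left(2 - 23 + 37\right) = \left(- \frac{2}{3} + 2 + 57 + \frac{1805}{3}\right) - 16 = 660 - 16 = 644$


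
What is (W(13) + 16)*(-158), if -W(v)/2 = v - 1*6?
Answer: -316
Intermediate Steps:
W(v) = 12 - 2*v (W(v) = -2*(v - 1*6) = -2*(v - 6) = -2*(-6 + v) = 12 - 2*v)
(W(13) + 16)*(-158) = ((12 - 2*13) + 16)*(-158) = ((12 - 26) + 16)*(-158) = (-14 + 16)*(-158) = 2*(-158) = -316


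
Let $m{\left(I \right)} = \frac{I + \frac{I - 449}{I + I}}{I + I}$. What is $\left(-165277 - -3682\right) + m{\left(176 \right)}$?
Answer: $- \frac{20022205201}{123904} \approx -1.6159 \cdot 10^{5}$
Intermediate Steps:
$m{\left(I \right)} = \frac{I + \frac{-449 + I}{2 I}}{2 I}$
$\left(-165277 - -3682\right) + m{\left(176 \right)} = \left(-165277 - -3682\right) + \frac{-449 + 176 + 2 \cdot 176^{2}}{4 \cdot 30976} = \left(-165277 + 3682\right) + \frac{1}{4} \cdot \frac{1}{30976} \left(-449 + 176 + 2 \cdot 30976\right) = -161595 + \frac{1}{4} \cdot \frac{1}{30976} \left(-449 + 176 + 61952\right) = -161595 + \frac{1}{4} \cdot \frac{1}{30976} \cdot 61679 = -161595 + \frac{61679}{123904} = - \frac{20022205201}{123904}$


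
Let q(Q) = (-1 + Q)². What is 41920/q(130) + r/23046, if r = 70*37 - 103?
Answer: 335824829/127836162 ≈ 2.6270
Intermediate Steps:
r = 2487 (r = 2590 - 103 = 2487)
41920/q(130) + r/23046 = 41920/((-1 + 130)²) + 2487/23046 = 41920/(129²) + 2487*(1/23046) = 41920/16641 + 829/7682 = 335824829/127836162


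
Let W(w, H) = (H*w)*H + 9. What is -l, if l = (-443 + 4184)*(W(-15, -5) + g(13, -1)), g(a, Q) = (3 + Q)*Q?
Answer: 1376688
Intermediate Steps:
W(w, H) = 9 + w*H**2 (W(w, H) = w*H**2 + 9 = 9 + w*H**2)
g(a, Q) = Q*(3 + Q)
l = -1376688 (l = (-443 + 4184)*((9 - 15*(-5)**2) - (3 - 1)) = 3741*((9 - 15*25) - 1*2) = 3741*((9 - 375) - 2) = 3741*(-366 - 2) = 3741*(-368) = -1376688)
-l = -1*(-1376688) = 1376688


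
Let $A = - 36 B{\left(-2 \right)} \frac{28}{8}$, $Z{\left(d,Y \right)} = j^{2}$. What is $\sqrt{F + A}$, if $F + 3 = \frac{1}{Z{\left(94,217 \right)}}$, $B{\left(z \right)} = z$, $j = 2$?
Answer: $\frac{\sqrt{997}}{2} \approx 15.788$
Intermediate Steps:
$Z{\left(d,Y \right)} = 4$ ($Z{\left(d,Y \right)} = 2^{2} = 4$)
$F = - \frac{11}{4}$ ($F = -3 + \frac{1}{4} = - \frac{11}{4} \approx -2.75$)
$A = 252$ ($A = \left(-36\right) \left(-2\right) \frac{28}{8} = 72 \cdot 28 \cdot \frac{1}{8} = 72 \cdot \frac{7}{2} = 252$)
$\sqrt{F + A} = \sqrt{- \frac{11}{4} + 252} = \sqrt{\frac{997}{4}} = \frac{\sqrt{997}}{2}$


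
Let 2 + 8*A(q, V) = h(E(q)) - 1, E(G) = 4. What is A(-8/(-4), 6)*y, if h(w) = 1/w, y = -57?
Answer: 627/32 ≈ 19.594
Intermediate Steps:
A(q, V) = -11/32 (A(q, V) = -1/4 + (1/4 - 1)/8 = -1/4 + (1/8)*(-3/4) = -1/4 - 3/32 = -11/32)
A(-8/(-4), 6)*y = -11/32*(-57) = 627/32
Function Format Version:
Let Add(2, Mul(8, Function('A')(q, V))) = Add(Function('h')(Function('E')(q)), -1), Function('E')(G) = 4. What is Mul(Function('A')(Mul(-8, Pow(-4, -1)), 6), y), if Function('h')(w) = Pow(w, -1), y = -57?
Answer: Rational(627, 32) ≈ 19.594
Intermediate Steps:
Function('A')(q, V) = Rational(-11, 32) (Function('A')(q, V) = Add(Rational(-1, 4), Mul(Rational(1, 8), Add(Pow(4, -1), -1))) = Add(Rational(-1, 4), Mul(Rational(1, 8), Add(Rational(1, 4), -1))) = Add(Rational(-1, 4), Mul(Rational(1, 8), Rational(-3, 4))) = Add(Rational(-1, 4), Rational(-3, 32)) = Rational(-11, 32))
Mul(Function('A')(Mul(-8, Pow(-4, -1)), 6), y) = Mul(Rational(-11, 32), -57) = Rational(627, 32)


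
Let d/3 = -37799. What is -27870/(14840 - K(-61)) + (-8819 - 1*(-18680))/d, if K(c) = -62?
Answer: -551220502/281640349 ≈ -1.9572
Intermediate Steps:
d = -113397 (d = 3*(-37799) = -113397)
-27870/(14840 - K(-61)) + (-8819 - 1*(-18680))/d = -27870/(14840 - 1*(-62)) + (-8819 - 1*(-18680))/(-113397) = -27870/(14840 + 62) + (-8819 + 18680)*(-1/113397) = -27870/14902 + 9861*(-1/113397) = -27870*1/14902 - 3287/37799 = -13935/7451 - 3287/37799 = -551220502/281640349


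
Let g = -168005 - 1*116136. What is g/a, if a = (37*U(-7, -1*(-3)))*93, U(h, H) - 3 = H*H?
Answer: -284141/41292 ≈ -6.8813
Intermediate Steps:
g = -284141 (g = -168005 - 116136 = -284141)
U(h, H) = 3 + H² (U(h, H) = 3 + H*H = 3 + H²)
a = 41292 (a = (37*(3 + (-1*(-3))²))*93 = (37*(3 + 3²))*93 = (37*(3 + 9))*93 = (37*12)*93 = 444*93 = 41292)
g/a = -284141/41292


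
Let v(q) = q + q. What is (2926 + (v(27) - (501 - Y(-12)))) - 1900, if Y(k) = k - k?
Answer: 579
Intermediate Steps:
v(q) = 2*q
Y(k) = 0
(2926 + (v(27) - (501 - Y(-12)))) - 1900 = (2926 + (2*27 - (501 - 1*0))) - 1900 = (2926 + (54 - (501 + 0))) - 1900 = (2926 + (54 - 1*501)) - 1900 = (2926 + (54 - 501)) - 1900 = (2926 - 447) - 1900 = 2479 - 1900 = 579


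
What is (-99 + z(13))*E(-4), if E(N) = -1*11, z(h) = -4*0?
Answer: 1089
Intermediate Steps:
z(h) = 0
E(N) = -11
(-99 + z(13))*E(-4) = (-99 + 0)*(-11) = -99*(-11) = 1089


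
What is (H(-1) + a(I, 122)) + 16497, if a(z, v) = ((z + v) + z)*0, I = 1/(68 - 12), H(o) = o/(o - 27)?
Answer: 461917/28 ≈ 16497.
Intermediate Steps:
H(o) = o/(-27 + o)
I = 1/56 ≈ 0.017857
a(z, v) = 0 (a(z, v) = ((v + z) + z)*0 = (v + 2*z)*0 = 0)
(H(-1) + a(I, 122)) + 16497 = (-1/(-27 - 1) + 0) + 16497 = (-1/(-28) + 0) + 16497 = (-1*(-1/28) + 0) + 16497 = (1/28 + 0) + 16497 = 1/28 + 16497 = 461917/28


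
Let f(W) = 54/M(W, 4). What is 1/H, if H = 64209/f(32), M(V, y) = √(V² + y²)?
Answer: 9*√65/2782390 ≈ 2.6078e-5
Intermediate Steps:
f(W) = 54/√(16 + W²) (f(W) = 54/(√(W² + 4²)) = 54/(√(W² + 16)) = 54/(√(16 + W²)) = 54/√(16 + W²))
H = 42806*√65/9 (H = 64209/((54/√(16 + 32²))) = 64209/((54/√(16 + 1024))) = 64209/((54/√1040)) = 64209/((54*(√65/260))) = 64209/((27*√65/130)) = 64209*(2*√65/27) = 42806*√65/9 ≈ 38346.)
1/H = 1/(42806*√65/9) = 9*√65/2782390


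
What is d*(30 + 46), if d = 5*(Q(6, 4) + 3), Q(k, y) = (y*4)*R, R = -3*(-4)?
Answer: 74100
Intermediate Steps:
R = 12
Q(k, y) = 48*y (Q(k, y) = (y*4)*12 = (4*y)*12 = 48*y)
d = 975 (d = 5*(48*4 + 3) = 5*(192 + 3) = 5*195 = 975)
d*(30 + 46) = 975*(30 + 46) = 975*76 = 74100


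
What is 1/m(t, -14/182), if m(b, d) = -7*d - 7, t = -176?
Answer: -13/84 ≈ -0.15476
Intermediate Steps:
m(b, d) = -7 - 7*d
1/m(t, -14/182) = 1/(-7 - (-98)/182) = 1/(-7 - 7*(-1/13)) = 1/(-7 + 7/13) = 1/(-84/13) = -13/84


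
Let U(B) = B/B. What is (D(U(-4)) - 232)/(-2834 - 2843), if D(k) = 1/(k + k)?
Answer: 463/11354 ≈ 0.040779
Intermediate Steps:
U(B) = 1
D(k) = 1/(2*k)
(D(U(-4)) - 232)/(-2834 - 2843) = ((½)/1 - 232)/(-2834 - 2843) = ((½)*1 - 232)/(-5677) = (½ - 232)*(-1/5677) = -463/2*(-1/5677) = 463/11354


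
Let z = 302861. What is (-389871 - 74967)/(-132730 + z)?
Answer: -464838/170131 ≈ -2.7322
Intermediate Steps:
(-389871 - 74967)/(-132730 + z) = (-389871 - 74967)/(-132730 + 302861) = -464838/170131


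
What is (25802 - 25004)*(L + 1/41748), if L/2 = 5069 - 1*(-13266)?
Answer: 29087084059/994 ≈ 2.9263e+7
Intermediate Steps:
L = 36670 (L = 2*(5069 - 1*(-13266)) = 2*(5069 + 13266) = 2*18335 = 36670)
(25802 - 25004)*(L + 1/41748) = (25802 - 25004)*(36670 + 1/41748) = 798*(36670 + 1/41748) = 798*(1530899161/41748) = 29087084059/994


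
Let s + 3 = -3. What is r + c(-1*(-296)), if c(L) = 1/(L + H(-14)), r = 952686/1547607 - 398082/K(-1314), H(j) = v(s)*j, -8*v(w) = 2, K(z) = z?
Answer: 20543474016601/67672211289 ≈ 303.57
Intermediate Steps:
s = -6 (s = -3 - 3 = -6)
v(w) = -¼ (v(w) = -⅛*2 = -¼)
H(j) = -j/4
r = 34295906621/112975311 (r = 952686/1547607 - 398082/(-1314) = 952686*(1/1547607) - 398082*(-1/1314) = 317562/515869 + 66347/219 = 34295906621/112975311 ≈ 303.57)
c(L) = 1/(7/2 + L) (c(L) = 1/(L - ¼*(-14)) = 1/(L + 7/2) = 1/(7/2 + L))
r + c(-1*(-296)) = 34295906621/112975311 + 2/(7 + 2*(-1*(-296))) = 34295906621/112975311 + 2/(7 + 2*296) = 34295906621/112975311 + 2/(7 + 592) = 34295906621/112975311 + 2/599 = 20543474016601/67672211289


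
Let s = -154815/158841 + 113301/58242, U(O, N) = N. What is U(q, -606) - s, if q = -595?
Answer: -623913103027/1027913058 ≈ -606.97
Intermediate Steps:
s = 997789879/1027913058 (s = -154815*1/158841 + 113301*(1/58242) = -51605/52947 + 37767/19414 = 997789879/1027913058 ≈ 0.97069)
U(q, -606) - s = -606 - 1*997789879/1027913058 = -606 - 997789879/1027913058 = -623913103027/1027913058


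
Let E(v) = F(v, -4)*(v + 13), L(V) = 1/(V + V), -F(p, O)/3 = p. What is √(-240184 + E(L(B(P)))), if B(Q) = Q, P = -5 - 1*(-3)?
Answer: I*√3842791/4 ≈ 490.08*I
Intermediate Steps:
F(p, O) = -3*p
P = -2 (P = -5 + 3 = -2)
L(V) = 1/(2*V)
E(v) = -3*v*(13 + v) (E(v) = (-3*v)*(v + 13) = (-3*v)*(13 + v) = -3*v*(13 + v))
√(-240184 + E(L(B(P)))) = √(-240184 - 3*(½)/(-2)*(13 + (½)/(-2))) = √(-240184 - 3*(½)*(-½)*(13 + (½)*(-½))) = √(-240184 - 3*(-¼)*(13 - ¼)) = √(-240184 - 3*(-¼)*51/4) = √(-240184 + 153/16) = √(-3842791/16) = I*√3842791/4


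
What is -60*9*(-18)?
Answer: 9720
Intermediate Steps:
-60*9*(-18) = -15*36*(-18) = -540*(-18) = 9720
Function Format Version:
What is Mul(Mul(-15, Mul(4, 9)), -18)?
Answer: 9720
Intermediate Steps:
Mul(Mul(-15, Mul(4, 9)), -18) = Mul(Mul(-15, 36), -18) = Mul(-540, -18) = 9720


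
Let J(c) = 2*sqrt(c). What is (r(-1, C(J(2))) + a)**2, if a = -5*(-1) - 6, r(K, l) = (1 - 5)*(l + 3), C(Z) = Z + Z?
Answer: 681 + 416*sqrt(2) ≈ 1269.3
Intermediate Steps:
C(Z) = 2*Z
r(K, l) = -12 - 4*l (r(K, l) = -4*(3 + l) = -12 - 4*l)
a = -1 (a = 5 - 6 = -1)
(r(-1, C(J(2))) + a)**2 = ((-12 - 8*2*sqrt(2)) - 1)**2 = ((-12 - 16*sqrt(2)) - 1)**2 = (-13 - 16*sqrt(2))**2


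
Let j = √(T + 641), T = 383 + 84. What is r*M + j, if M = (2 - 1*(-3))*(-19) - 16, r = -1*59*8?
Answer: 52392 + 2*√277 ≈ 52425.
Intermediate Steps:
T = 467
r = -472 (r = -59*8 = -472)
j = 2*√277 (j = √(467 + 641) = √1108 = 2*√277 ≈ 33.287)
M = -111 (M = (2 + 3)*(-19) - 16 = 5*(-19) - 16 = -95 - 16 = -111)
r*M + j = -472*(-111) + 2*√277 = 52392 + 2*√277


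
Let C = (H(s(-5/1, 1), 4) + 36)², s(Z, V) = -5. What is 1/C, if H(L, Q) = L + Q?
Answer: 1/1225 ≈ 0.00081633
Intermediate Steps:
C = 1225 (C = ((-5 + 4) + 36)² = (-1 + 36)² = 35² = 1225)
1/C = 1/1225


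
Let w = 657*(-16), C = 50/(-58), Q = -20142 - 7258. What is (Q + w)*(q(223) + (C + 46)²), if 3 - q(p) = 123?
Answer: -61135412632/841 ≈ -7.2694e+7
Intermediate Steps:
Q = -27400
q(p) = -120 (q(p) = 3 - 1*123 = 3 - 123 = -120)
C = -25/29 (C = 50*(-1/58) = -25/29 ≈ -0.86207)
w = -10512
(Q + w)*(q(223) + (C + 46)²) = (-27400 - 10512)*(-120 + (-25/29 + 46)²) = -37912*(-120 + (1309/29)²) = -37912*(-120 + 1713481/841) = -37912*1612561/841 = -61135412632/841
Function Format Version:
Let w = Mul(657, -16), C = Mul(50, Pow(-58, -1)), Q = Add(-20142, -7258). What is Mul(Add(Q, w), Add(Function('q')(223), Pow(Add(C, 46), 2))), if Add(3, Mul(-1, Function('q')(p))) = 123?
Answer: Rational(-61135412632, 841) ≈ -7.2694e+7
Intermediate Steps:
Q = -27400
Function('q')(p) = -120 (Function('q')(p) = Add(3, Mul(-1, 123)) = Add(3, -123) = -120)
C = Rational(-25, 29) (C = Mul(50, Rational(-1, 58)) = Rational(-25, 29) ≈ -0.86207)
w = -10512
Mul(Add(Q, w), Add(Function('q')(223), Pow(Add(C, 46), 2))) = Mul(Add(-27400, -10512), Add(-120, Pow(Add(Rational(-25, 29), 46), 2))) = Mul(-37912, Add(-120, Pow(Rational(1309, 29), 2))) = Mul(-37912, Add(-120, Rational(1713481, 841))) = Mul(-37912, Rational(1612561, 841)) = Rational(-61135412632, 841)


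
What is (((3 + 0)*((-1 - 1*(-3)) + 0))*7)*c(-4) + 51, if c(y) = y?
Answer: -117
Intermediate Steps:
(((3 + 0)*((-1 - 1*(-3)) + 0))*7)*c(-4) + 51 = (((3 + 0)*((-1 - 1*(-3)) + 0))*7)*(-4) + 51 = ((3*((-1 + 3) + 0))*7)*(-4) + 51 = ((3*(2 + 0))*7)*(-4) + 51 = ((3*2)*7)*(-4) + 51 = (6*7)*(-4) + 51 = 42*(-4) + 51 = -168 + 51 = -117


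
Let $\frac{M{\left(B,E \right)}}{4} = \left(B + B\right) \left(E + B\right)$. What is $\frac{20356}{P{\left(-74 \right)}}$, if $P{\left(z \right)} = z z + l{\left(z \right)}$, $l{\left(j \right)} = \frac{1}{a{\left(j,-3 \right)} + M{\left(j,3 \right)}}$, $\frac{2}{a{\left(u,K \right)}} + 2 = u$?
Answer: $\frac{16256454270}{4373174689} \approx 3.7173$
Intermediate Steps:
$M{\left(B,E \right)} = 8 B \left(B + E\right)$ ($M{\left(B,E \right)} = 4 \left(B + B\right) \left(E + B\right) = 4 \cdot 2 B \left(B + E\right) = 8 B \left(B + E\right)$)
$a{\left(u,K \right)} = \frac{2}{-2 + u}$
$l{\left(j \right)} = \frac{1}{\frac{2}{-2 + j} + 8 j \left(3 + j\right)}$ ($l{\left(j \right)} = \frac{1}{\frac{2}{-2 + j} + 8 j \left(j + 3\right)} = \frac{1}{\frac{2}{-2 + j} + 8 j \left(3 + j\right)}$)
$P{\left(z \right)} = z^{2} + \frac{-2 + z}{2 \left(1 + 4 z \left(-2 + z\right) \left(3 + z\right)\right)}$ ($P{\left(z \right)} = z z + \frac{-2 + z}{2 \left(1 + 4 z \left(-2 + z\right) \left(3 + z\right)\right)} = z^{2} + \frac{-2 + z}{2 \left(1 + 4 z \left(-2 + z\right) \left(3 + z\right)\right)}$)
$\frac{20356}{P{\left(-74 \right)}} = \frac{20356}{\left(-74\right)^{2} + \frac{1}{\frac{2}{-2 - 74} + 8 \left(-74\right) \left(3 - 74\right)}} = \frac{20356}{5476 + \frac{1}{\frac{2}{-76} + 8 \left(-74\right) \left(-71\right)}} = \frac{20356}{5476 + \frac{1}{2 \left(- \frac{1}{76}\right) + 42032}} = \frac{20356}{5476 + \frac{1}{- \frac{1}{38} + 42032}} = \frac{20356}{5476 + \frac{1}{\frac{1597215}{38}}} = \frac{20356}{5476 + \frac{38}{1597215}} = \frac{20356}{\frac{8746349378}{1597215}} = 20356 \cdot \frac{1597215}{8746349378} = \frac{16256454270}{4373174689}$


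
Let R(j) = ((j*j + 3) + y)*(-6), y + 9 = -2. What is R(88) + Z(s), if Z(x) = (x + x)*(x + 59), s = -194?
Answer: 5964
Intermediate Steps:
y = -11 (y = -9 - 2 = -11)
Z(x) = 2*x*(59 + x) (Z(x) = (2*x)*(59 + x) = 2*x*(59 + x))
R(j) = 48 - 6*j**2 (R(j) = ((j*j + 3) - 11)*(-6) = ((j**2 + 3) - 11)*(-6) = ((3 + j**2) - 11)*(-6) = (-8 + j**2)*(-6) = 48 - 6*j**2)
R(88) + Z(s) = (48 - 6*88**2) + 2*(-194)*(59 - 194) = (48 - 6*7744) + 2*(-194)*(-135) = (48 - 46464) + 52380 = -46416 + 52380 = 5964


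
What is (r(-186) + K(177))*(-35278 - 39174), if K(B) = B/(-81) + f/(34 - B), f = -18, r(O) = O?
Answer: 54059373844/3861 ≈ 1.4001e+7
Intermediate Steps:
K(B) = -18/(34 - B) - B/81 (K(B) = B/(-81) - 18/(34 - B) = B*(-1/81) - 18/(34 - B) = -B/81 - 18/(34 - B) = -18/(34 - B) - B/81)
(r(-186) + K(177))*(-35278 - 39174) = (-186 + (1458 - 1*177² + 34*177)/(81*(-34 + 177)))*(-35278 - 39174) = (-186 + (1/81)*(1458 - 1*31329 + 6018)/143)*(-74452) = (-186 + (1/81)*(1/143)*(1458 - 31329 + 6018))*(-74452) = (-186 + (1/81)*(1/143)*(-23853))*(-74452) = (-186 - 7951/3861)*(-74452) = -726097/3861*(-74452) = 54059373844/3861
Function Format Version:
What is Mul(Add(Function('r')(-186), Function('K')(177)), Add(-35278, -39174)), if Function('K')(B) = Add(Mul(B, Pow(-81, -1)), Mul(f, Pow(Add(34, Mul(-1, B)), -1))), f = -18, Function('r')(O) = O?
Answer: Rational(54059373844, 3861) ≈ 1.4001e+7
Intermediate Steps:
Function('K')(B) = Add(Mul(-18, Pow(Add(34, Mul(-1, B)), -1)), Mul(Rational(-1, 81), B)) (Function('K')(B) = Add(Mul(B, Pow(-81, -1)), Mul(-18, Pow(Add(34, Mul(-1, B)), -1))) = Add(Mul(B, Rational(-1, 81)), Mul(-18, Pow(Add(34, Mul(-1, B)), -1))) = Add(Mul(Rational(-1, 81), B), Mul(-18, Pow(Add(34, Mul(-1, B)), -1))) = Add(Mul(-18, Pow(Add(34, Mul(-1, B)), -1)), Mul(Rational(-1, 81), B)))
Mul(Add(Function('r')(-186), Function('K')(177)), Add(-35278, -39174)) = Mul(Add(-186, Mul(Rational(1, 81), Pow(Add(-34, 177), -1), Add(1458, Mul(-1, Pow(177, 2)), Mul(34, 177)))), Add(-35278, -39174)) = Mul(Add(-186, Mul(Rational(1, 81), Pow(143, -1), Add(1458, Mul(-1, 31329), 6018))), -74452) = Mul(Add(-186, Mul(Rational(1, 81), Rational(1, 143), Add(1458, -31329, 6018))), -74452) = Mul(Add(-186, Mul(Rational(1, 81), Rational(1, 143), -23853)), -74452) = Mul(Add(-186, Rational(-7951, 3861)), -74452) = Mul(Rational(-726097, 3861), -74452) = Rational(54059373844, 3861)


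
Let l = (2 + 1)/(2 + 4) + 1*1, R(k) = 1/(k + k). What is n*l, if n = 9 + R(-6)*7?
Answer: 101/8 ≈ 12.625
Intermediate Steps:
R(k) = 1/(2*k)
n = 101/12 (n = 9 + ((1/2)/(-6))*7 = 9 + ((1/2)*(-1/6))*7 = 9 - 1/12*7 = 9 - 7/12 = 101/12 ≈ 8.4167)
l = 3/2 (l = 3/6 + 1 = 3*(1/6) + 1 = 1/2 + 1 = 3/2 ≈ 1.5000)
n*l = (101/12)*(3/2) = 101/8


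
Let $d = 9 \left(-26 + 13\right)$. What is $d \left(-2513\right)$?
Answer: $294021$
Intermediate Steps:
$d = -117$ ($d = 9 \left(-13\right) = -117$)
$d \left(-2513\right) = \left(-117\right) \left(-2513\right) = 294021$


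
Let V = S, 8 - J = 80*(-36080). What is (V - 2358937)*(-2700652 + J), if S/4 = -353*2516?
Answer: -1098101980924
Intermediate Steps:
J = 2886408 (J = 8 - 80*(-36080) = 8 - 1*(-2886400) = 8 + 2886400 = 2886408)
S = -3552592 (S = 4*(-353*2516) = 4*(-888148) = -3552592)
V = -3552592
(V - 2358937)*(-2700652 + J) = (-3552592 - 2358937)*(-2700652 + 2886408) = -5911529*185756 = -1098101980924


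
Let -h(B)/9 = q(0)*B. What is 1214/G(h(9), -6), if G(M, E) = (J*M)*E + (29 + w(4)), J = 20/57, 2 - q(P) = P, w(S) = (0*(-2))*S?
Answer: 23066/7031 ≈ 3.2806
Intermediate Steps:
w(S) = 0 (w(S) = 0*S = 0)
q(P) = 2 - P
J = 20/57 (J = 20*(1/57) = 20/57 ≈ 0.35088)
h(B) = -18*B (h(B) = -9*(2 - 1*0)*B = -9*(2 + 0)*B = -18*B)
G(M, E) = 29 + 20*E*M/57 (G(M, E) = (20*M/57)*E + (29 + 0) = 20*E*M/57 + 29 = 29 + 20*E*M/57)
1214/G(h(9), -6) = 1214/(29 + (20/57)*(-6)*(-18*9)) = 1214/(29 + (20/57)*(-6)*(-162)) = 1214/(29 + 6480/19) = 1214/(7031/19) = 1214*(19/7031) = 23066/7031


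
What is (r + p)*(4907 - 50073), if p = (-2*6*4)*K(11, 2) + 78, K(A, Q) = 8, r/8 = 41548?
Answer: -14998634948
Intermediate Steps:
r = 332384 (r = 8*41548 = 332384)
p = -306 (p = (-2*6*4)*8 + 78 = -12*4*8 + 78 = -48*8 + 78 = -384 + 78 = -306)
(r + p)*(4907 - 50073) = (332384 - 306)*(4907 - 50073) = 332078*(-45166) = -14998634948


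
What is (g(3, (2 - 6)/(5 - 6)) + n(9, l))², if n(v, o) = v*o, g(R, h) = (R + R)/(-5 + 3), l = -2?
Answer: 441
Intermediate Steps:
g(R, h) = -R (g(R, h) = (2*R)/(-2) = (2*R)*(-½) = -R)
n(v, o) = o*v
(g(3, (2 - 6)/(5 - 6)) + n(9, l))² = (-1*3 - 2*9)² = (-3 - 18)² = (-21)² = 441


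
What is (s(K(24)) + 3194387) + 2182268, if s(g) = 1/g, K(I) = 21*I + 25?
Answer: 2844250496/529 ≈ 5.3767e+6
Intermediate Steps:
K(I) = 25 + 21*I
(s(K(24)) + 3194387) + 2182268 = (1/(25 + 21*24) + 3194387) + 2182268 = (1/(25 + 504) + 3194387) + 2182268 = (1/529 + 3194387) + 2182268 = 1689830724/529 + 2182268 = 2844250496/529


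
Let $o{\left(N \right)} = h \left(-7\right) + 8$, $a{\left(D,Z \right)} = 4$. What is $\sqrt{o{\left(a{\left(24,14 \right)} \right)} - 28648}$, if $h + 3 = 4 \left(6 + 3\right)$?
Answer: $i \sqrt{28871} \approx 169.91 i$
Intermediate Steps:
$h = 33$ ($h = -3 + 4 \left(6 + 3\right) = -3 + 4 \cdot 9 = -3 + 36 = 33$)
$o{\left(N \right)} = -223$ ($o{\left(N \right)} = 33 \left(-7\right) + 8 = -231 + 8 = -223$)
$\sqrt{o{\left(a{\left(24,14 \right)} \right)} - 28648} = \sqrt{-223 - 28648} = \sqrt{-28871} = i \sqrt{28871}$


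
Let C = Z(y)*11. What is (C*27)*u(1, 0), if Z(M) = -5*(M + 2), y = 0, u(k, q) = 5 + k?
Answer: -17820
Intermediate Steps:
Z(M) = -10 - 5*M (Z(M) = -5*(2 + M) = -10 - 5*M)
C = -110 (C = (-10 - 5*0)*11 = (-10 + 0)*11 = -10*11 = -110)
(C*27)*u(1, 0) = (-110*27)*(5 + 1) = -2970*6 = -17820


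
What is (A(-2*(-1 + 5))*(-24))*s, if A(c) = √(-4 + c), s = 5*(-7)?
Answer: 1680*I*√3 ≈ 2909.8*I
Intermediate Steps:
s = -35
(A(-2*(-1 + 5))*(-24))*s = (√(-4 - 2*(-1 + 5))*(-24))*(-35) = (√(-4 - 2*4)*(-24))*(-35) = (√(-4 - 8)*(-24))*(-35) = (√(-12)*(-24))*(-35) = ((2*I*√3)*(-24))*(-35) = -48*I*√3*(-35) = 1680*I*√3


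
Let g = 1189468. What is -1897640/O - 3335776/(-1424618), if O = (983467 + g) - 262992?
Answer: 1833864959624/1360469588387 ≈ 1.3480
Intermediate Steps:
O = 1909943 (O = (983467 + 1189468) - 262992 = 2172935 - 262992 = 1909943)
-1897640/O - 3335776/(-1424618) = -1897640/1909943 - 3335776/(-1424618) = -1897640*1/1909943 - 3335776*(-1/1424618) = -1897640/1909943 + 1667888/712309 = 1833864959624/1360469588387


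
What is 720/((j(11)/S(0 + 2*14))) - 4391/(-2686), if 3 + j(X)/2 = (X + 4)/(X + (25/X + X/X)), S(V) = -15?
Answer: 7446191/2686 ≈ 2772.2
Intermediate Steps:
j(X) = -6 + 2*(4 + X)/(1 + X + 25/X) (j(X) = -6 + 2*((X + 4)/(X + (25/X + X/X))) = -6 + 2*((4 + X)/(X + (25/X + 1))) = -6 + 2*((4 + X)/(X + (1 + 25/X))) = -6 + 2*((4 + X)/(1 + X + 25/X)) = -6 + 2*(4 + X)/(1 + X + 25/X))
720/((j(11)/S(0 + 2*14))) - 4391/(-2686) = 720/(((2*(-75 + 11 - 2*11**2)/(25 + 11 + 11**2))/(-15))) - 4391/(-2686) = 720/(((2*(-75 + 11 - 2*121)/(25 + 11 + 121))*(-1/15))) - 4391*(-1/2686) = 720/(((2*(-75 + 11 - 242)/157)*(-1/15))) + 4391/2686 = 720/(((2*(1/157)*(-306))*(-1/15))) + 4391/2686 = 720/((-612/157*(-1/15))) + 4391/2686 = 720/(204/785) + 4391/2686 = 720*(785/204) + 4391/2686 = 47100/17 + 4391/2686 = 7446191/2686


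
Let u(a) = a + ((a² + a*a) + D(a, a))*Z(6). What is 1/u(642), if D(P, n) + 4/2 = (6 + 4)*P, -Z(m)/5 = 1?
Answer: -1/4153088 ≈ -2.4078e-7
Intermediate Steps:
Z(m) = -5 (Z(m) = -5*1 = -5)
D(P, n) = -2 + 10*P (D(P, n) = -2 + (6 + 4)*P = -2 + 10*P)
u(a) = 10 - 49*a - 10*a² (u(a) = a + ((a² + a*a) + (-2 + 10*a))*(-5) = a + ((a² + a²) + (-2 + 10*a))*(-5) = a + (2*a² + (-2 + 10*a))*(-5) = a + (-2 + 2*a² + 10*a)*(-5) = a + (10 - 50*a - 10*a²) = 10 - 49*a - 10*a²)
1/u(642) = 1/(10 - 49*642 - 10*642²) = 1/(10 - 31458 - 10*412164) = 1/(10 - 31458 - 4121640) = 1/(-4153088) = -1/4153088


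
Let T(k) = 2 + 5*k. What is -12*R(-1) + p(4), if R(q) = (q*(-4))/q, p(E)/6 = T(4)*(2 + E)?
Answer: 840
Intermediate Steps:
p(E) = 264 + 132*E (p(E) = 6*((2 + 5*4)*(2 + E)) = 6*((2 + 20)*(2 + E)) = 6*(22*(2 + E)) = 6*(44 + 22*E) = 264 + 132*E)
R(q) = -4 (R(q) = (-4*q)/q = -4)
-12*R(-1) + p(4) = -12*(-4) + (264 + 132*4) = 48 + (264 + 528) = 48 + 792 = 840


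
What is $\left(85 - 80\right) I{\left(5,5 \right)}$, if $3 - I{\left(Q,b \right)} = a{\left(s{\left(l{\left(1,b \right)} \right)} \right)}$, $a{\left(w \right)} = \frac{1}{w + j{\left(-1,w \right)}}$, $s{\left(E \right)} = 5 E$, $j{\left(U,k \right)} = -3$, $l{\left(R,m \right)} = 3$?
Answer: $\frac{175}{12} \approx 14.583$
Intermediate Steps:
$a{\left(w \right)} = \frac{1}{-3 + w}$ ($a{\left(w \right)} = \frac{1}{w - 3} = \frac{1}{-3 + w}$)
$I{\left(Q,b \right)} = \frac{35}{12}$ ($I{\left(Q,b \right)} = 3 - \frac{1}{-3 + 5 \cdot 3} = 3 - \frac{1}{-3 + 15} = 3 - \frac{1}{12} = \frac{35}{12}$)
$\left(85 - 80\right) I{\left(5,5 \right)} = \left(85 - 80\right) \frac{35}{12} = 5 \cdot \frac{35}{12} = \frac{175}{12}$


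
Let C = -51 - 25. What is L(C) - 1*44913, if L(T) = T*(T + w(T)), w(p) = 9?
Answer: -39821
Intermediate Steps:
C = -76
L(T) = T*(9 + T) (L(T) = T*(T + 9) = T*(9 + T))
L(C) - 1*44913 = -76*(9 - 76) - 1*44913 = -76*(-67) - 44913 = 5092 - 44913 = -39821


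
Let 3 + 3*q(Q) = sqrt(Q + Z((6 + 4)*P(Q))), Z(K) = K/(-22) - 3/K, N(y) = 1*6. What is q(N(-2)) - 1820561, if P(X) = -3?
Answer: -1820562 + sqrt(90310)/330 ≈ -1.8206e+6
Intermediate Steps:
N(y) = 6
Z(K) = -3/K - K/22 (Z(K) = K*(-1/22) - 3/K = -K/22 - 3/K = -3/K - K/22)
q(Q) = -1 + sqrt(161/110 + Q)/3 (q(Q) = -1 + sqrt(Q + (-3*(-1/(3*(6 + 4))) - (6 + 4)*(-3)/22))/3 = -1 + sqrt(Q + (-3/(10*(-3)) - 5*(-3)/11))/3 = -1 + sqrt(Q + (-3/(-30) - 1/22*(-30)))/3 = -1 + sqrt(Q + (-3*(-1/30) + 15/11))/3 = -1 + sqrt(Q + (1/10 + 15/11))/3 = -1 + sqrt(Q + 161/110)/3 = -1 + sqrt(161/110 + Q)/3)
q(N(-2)) - 1820561 = (-1 + sqrt(17710 + 12100*6)/330) - 1820561 = (-1 + sqrt(17710 + 72600)/330) - 1820561 = (-1 + sqrt(90310)/330) - 1820561 = -1820562 + sqrt(90310)/330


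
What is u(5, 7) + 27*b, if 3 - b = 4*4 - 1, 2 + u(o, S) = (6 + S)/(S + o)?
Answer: -3899/12 ≈ -324.92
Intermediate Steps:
u(o, S) = -2 + (6 + S)/(S + o)
b = -12 (b = 3 - (4*4 - 1) = 3 - (16 - 1) = 3 - 1*15 = 3 - 15 = -12)
u(5, 7) + 27*b = (6 - 1*7 - 2*5)/(7 + 5) + 27*(-12) = (6 - 7 - 10)/12 - 324 = (1/12)*(-11) - 324 = -11/12 - 324 = -3899/12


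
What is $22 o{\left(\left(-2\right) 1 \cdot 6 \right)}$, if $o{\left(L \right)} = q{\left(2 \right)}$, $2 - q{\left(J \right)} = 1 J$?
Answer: $0$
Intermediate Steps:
$q{\left(J \right)} = 2 - J$ ($q{\left(J \right)} = 2 - 1 J = 2 - J$)
$o{\left(L \right)} = 0$ ($o{\left(L \right)} = 2 - 2 = 0$)
$22 o{\left(\left(-2\right) 1 \cdot 6 \right)} = 22 \cdot 0 = 0$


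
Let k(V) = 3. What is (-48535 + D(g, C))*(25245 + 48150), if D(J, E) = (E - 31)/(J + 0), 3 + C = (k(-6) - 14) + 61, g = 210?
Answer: -3562220733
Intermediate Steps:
C = 47 (C = -3 + ((3 - 14) + 61) = -3 + (-11 + 61) = -3 + 50 = 47)
D(J, E) = (-31 + E)/J
(-48535 + D(g, C))*(25245 + 48150) = (-48535 + (-31 + 47)/210)*(25245 + 48150) = (-48535 + (1/210)*16)*73395 = (-48535 + 8/105)*73395 = -5096167/105*73395 = -3562220733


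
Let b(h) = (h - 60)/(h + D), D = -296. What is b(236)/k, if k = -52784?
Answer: 11/197940 ≈ 5.5572e-5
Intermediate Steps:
b(h) = (-60 + h)/(-296 + h) (b(h) = (h - 60)/(h - 296) = (-60 + h)/(-296 + h))
b(236)/k = ((-60 + 236)/(-296 + 236))/(-52784) = (176/(-60))*(-1/52784) = -1/60*176*(-1/52784) = -44/15*(-1/52784) = 11/197940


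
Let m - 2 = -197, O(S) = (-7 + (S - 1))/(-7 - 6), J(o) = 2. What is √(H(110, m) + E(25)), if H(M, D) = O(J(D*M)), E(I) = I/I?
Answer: √247/13 ≈ 1.2089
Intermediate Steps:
O(S) = 8/13 - S/13 (O(S) = (-7 + (-1 + S))/(-13) = (-8 + S)*(-1/13) = 8/13 - S/13)
E(I) = 1
m = -195 (m = 2 - 197 = -195)
H(M, D) = 6/13 (H(M, D) = 8/13 - 1/13*2 = 8/13 - 2/13 = 6/13)
√(H(110, m) + E(25)) = √(6/13 + 1) = √(19/13) = √247/13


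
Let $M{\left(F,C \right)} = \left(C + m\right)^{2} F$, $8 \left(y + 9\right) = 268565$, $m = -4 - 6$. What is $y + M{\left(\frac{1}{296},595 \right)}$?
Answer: $\frac{5138233}{148} \approx 34718.0$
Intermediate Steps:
$m = -10$ ($m = -4 - 6 = -10$)
$y = \frac{268493}{8}$ ($y = -9 + \frac{1}{8} \cdot 268565 = -9 + \frac{268565}{8} = \frac{268493}{8} \approx 33562.0$)
$M{\left(F,C \right)} = F \left(-10 + C\right)^{2}$ ($M{\left(F,C \right)} = \left(C - 10\right)^{2} F = \left(-10 + C\right)^{2} F = F \left(-10 + C\right)^{2}$)
$y + M{\left(\frac{1}{296},595 \right)} = \frac{268493}{8} + \frac{\left(-10 + 595\right)^{2}}{296} = \frac{268493}{8} + \frac{585^{2}}{296} = \frac{268493}{8} + \frac{1}{296} \cdot 342225 = \frac{268493}{8} + \frac{342225}{296} = \frac{5138233}{148}$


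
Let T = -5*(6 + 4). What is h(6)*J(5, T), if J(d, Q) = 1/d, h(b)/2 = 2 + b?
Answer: 16/5 ≈ 3.2000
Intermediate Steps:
h(b) = 4 + 2*b (h(b) = 2*(2 + b) = 4 + 2*b)
T = -50 (T = -5*10 = -50)
h(6)*J(5, T) = (4 + 2*6)/5 = (4 + 12)*(⅕) = 16*(⅕) = 16/5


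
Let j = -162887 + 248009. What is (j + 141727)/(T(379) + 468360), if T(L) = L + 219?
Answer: 32407/66994 ≈ 0.48373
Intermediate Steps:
j = 85122
T(L) = 219 + L
(j + 141727)/(T(379) + 468360) = (85122 + 141727)/((219 + 379) + 468360) = 226849/(598 + 468360) = 226849/468958 = 226849*(1/468958) = 32407/66994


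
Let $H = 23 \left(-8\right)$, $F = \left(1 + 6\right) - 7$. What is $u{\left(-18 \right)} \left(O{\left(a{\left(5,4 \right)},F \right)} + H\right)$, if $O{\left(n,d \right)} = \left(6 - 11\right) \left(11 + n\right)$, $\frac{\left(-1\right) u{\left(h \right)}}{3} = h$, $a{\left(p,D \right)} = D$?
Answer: $-13986$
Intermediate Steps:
$u{\left(h \right)} = - 3 h$
$F = 0$ ($F = 7 - 7 = 0$)
$O{\left(n,d \right)} = -55 - 5 n$ ($O{\left(n,d \right)} = - 5 \left(11 + n\right) = -55 - 5 n$)
$H = -184$
$u{\left(-18 \right)} \left(O{\left(a{\left(5,4 \right)},F \right)} + H\right) = \left(-3\right) \left(-18\right) \left(\left(-55 - 20\right) - 184\right) = 54 \left(\left(-55 - 20\right) - 184\right) = 54 \left(-75 - 184\right) = 54 \left(-259\right) = -13986$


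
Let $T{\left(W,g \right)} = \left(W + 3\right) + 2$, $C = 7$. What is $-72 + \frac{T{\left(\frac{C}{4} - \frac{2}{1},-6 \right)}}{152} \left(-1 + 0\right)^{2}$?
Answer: $- \frac{2303}{32} \approx -71.969$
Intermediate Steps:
$T{\left(W,g \right)} = 5 + W$ ($T{\left(W,g \right)} = \left(3 + W\right) + 2 = 5 + W$)
$-72 + \frac{T{\left(\frac{C}{4} - \frac{2}{1},-6 \right)}}{152} \left(-1 + 0\right)^{2} = -72 + \frac{5 + \left(\frac{7}{4} - \frac{2}{1}\right)}{152} \left(-1 + 0\right)^{2} = -72 + \left(5 + \left(7 \cdot \frac{1}{4} - 2\right)\right) \frac{1}{152} \left(-1\right)^{2} = -72 + \left(5 + \left(\frac{7}{4} - 2\right)\right) \frac{1}{152} \cdot 1 = -72 + \left(5 - \frac{1}{4}\right) \frac{1}{152} \cdot 1 = -72 + \frac{19}{4} \cdot \frac{1}{152} \cdot 1 = -72 + \frac{1}{32} \cdot 1 = -72 + \frac{1}{32} = - \frac{2303}{32}$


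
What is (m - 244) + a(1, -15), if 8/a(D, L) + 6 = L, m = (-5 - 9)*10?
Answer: -8072/21 ≈ -384.38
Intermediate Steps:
m = -140 (m = -14*10 = -140)
a(D, L) = 8/(-6 + L)
(m - 244) + a(1, -15) = (-140 - 244) + 8/(-6 - 15) = -384 + 8/(-21) = -384 + 8*(-1/21) = -384 - 8/21 = -8072/21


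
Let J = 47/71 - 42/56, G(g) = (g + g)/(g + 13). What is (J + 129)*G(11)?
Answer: 402721/3408 ≈ 118.17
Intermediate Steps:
G(g) = 2*g/(13 + g) (G(g) = (2*g)/(13 + g) = 2*g/(13 + g))
J = -25/284 (J = 47*(1/71) - 42*1/56 = 47/71 - ¾ = -25/284 ≈ -0.088028)
(J + 129)*G(11) = (-25/284 + 129)*(2*11/(13 + 11)) = 36611*(2*11/24)/284 = 36611*(2*11*(1/24))/284 = (36611/284)*(11/12) = 402721/3408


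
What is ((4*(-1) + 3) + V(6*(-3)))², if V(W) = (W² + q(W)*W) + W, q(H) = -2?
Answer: 116281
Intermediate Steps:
V(W) = W² - W (V(W) = (W² - 2*W) + W = W² - W)
((4*(-1) + 3) + V(6*(-3)))² = ((4*(-1) + 3) + (6*(-3))*(-1 + 6*(-3)))² = ((-4 + 3) - 18*(-1 - 18))² = (-1 - 18*(-19))² = (-1 + 342)² = 341² = 116281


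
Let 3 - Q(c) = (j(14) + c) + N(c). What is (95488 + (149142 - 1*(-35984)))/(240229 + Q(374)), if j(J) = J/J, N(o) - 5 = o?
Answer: 46769/39913 ≈ 1.1718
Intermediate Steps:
N(o) = 5 + o
j(J) = 1
Q(c) = -3 - 2*c (Q(c) = 3 - ((1 + c) + (5 + c)) = 3 - (6 + 2*c) = 3 + (-6 - 2*c) = -3 - 2*c)
(95488 + (149142 - 1*(-35984)))/(240229 + Q(374)) = (95488 + (149142 - 1*(-35984)))/(240229 + (-3 - 2*374)) = (95488 + (149142 + 35984))/(240229 + (-3 - 748)) = (95488 + 185126)/(240229 - 751) = 280614/239478 = 280614*(1/239478) = 46769/39913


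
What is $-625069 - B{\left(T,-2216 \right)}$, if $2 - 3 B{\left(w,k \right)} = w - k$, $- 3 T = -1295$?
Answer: $- \frac{5617684}{9} \approx -6.2419 \cdot 10^{5}$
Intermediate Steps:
$T = \frac{1295}{3}$ ($T = \left(- \frac{1}{3}\right) \left(-1295\right) = \frac{1295}{3} \approx 431.67$)
$B{\left(w,k \right)} = \frac{2}{3} - \frac{w}{3} + \frac{k}{3}$ ($B{\left(w,k \right)} = \frac{2}{3} - \frac{w - k}{3} = \frac{2}{3} + \left(- \frac{w}{3} + \frac{k}{3}\right) = \frac{2}{3} - \frac{w}{3} + \frac{k}{3}$)
$-625069 - B{\left(T,-2216 \right)} = -625069 - \left(\frac{2}{3} - \frac{1295}{9} + \frac{1}{3} \left(-2216\right)\right) = -625069 - \left(\frac{2}{3} - \frac{1295}{9} - \frac{2216}{3}\right) = -625069 - - \frac{7937}{9} = -625069 + \frac{7937}{9} = - \frac{5617684}{9}$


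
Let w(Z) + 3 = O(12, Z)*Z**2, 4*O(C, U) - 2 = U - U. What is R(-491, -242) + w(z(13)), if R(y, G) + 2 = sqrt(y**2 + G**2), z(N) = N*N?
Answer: 28551/2 + sqrt(299645) ≈ 14823.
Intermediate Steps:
z(N) = N**2
O(C, U) = 1/2 (O(C, U) = 1/2 + (U - U)/4 = 1/2 + (1/4)*0 = 1/2 + 0 = 1/2)
R(y, G) = -2 + sqrt(G**2 + y**2) (R(y, G) = -2 + sqrt(y**2 + G**2) = -2 + sqrt(G**2 + y**2))
w(Z) = -3 + Z**2/2
R(-491, -242) + w(z(13)) = (-2 + sqrt((-242)**2 + (-491)**2)) + (-3 + (13**2)**2/2) = (-2 + sqrt(58564 + 241081)) + (-3 + (1/2)*169**2) = (-2 + sqrt(299645)) + (-3 + (1/2)*28561) = (-2 + sqrt(299645)) + (-3 + 28561/2) = (-2 + sqrt(299645)) + 28555/2 = 28551/2 + sqrt(299645)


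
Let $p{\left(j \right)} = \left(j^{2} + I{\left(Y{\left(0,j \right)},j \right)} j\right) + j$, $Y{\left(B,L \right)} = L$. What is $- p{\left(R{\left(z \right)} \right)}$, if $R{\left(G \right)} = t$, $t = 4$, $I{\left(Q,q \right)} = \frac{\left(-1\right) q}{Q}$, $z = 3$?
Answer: $-16$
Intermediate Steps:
$I{\left(Q,q \right)} = - \frac{q}{Q}$
$R{\left(G \right)} = 4$
$p{\left(j \right)} = j^{2}$ ($p{\left(j \right)} = \left(j^{2} + - \frac{j}{j} j\right) + j = \left(j^{2} - j\right) + j = j^{2}$)
$- p{\left(R{\left(z \right)} \right)} = - 4^{2} = \left(-1\right) 16 = -16$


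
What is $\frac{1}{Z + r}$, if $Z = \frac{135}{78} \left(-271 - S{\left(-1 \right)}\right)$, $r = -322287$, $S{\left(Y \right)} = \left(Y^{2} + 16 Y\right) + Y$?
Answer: $- \frac{26}{8390937} \approx -3.0986 \cdot 10^{-6}$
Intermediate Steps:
$S{\left(Y \right)} = Y^{2} + 17 Y$
$Z = - \frac{11475}{26}$ ($Z = \frac{135}{78} \left(-271 - - (17 - 1)\right) = 135 \cdot \frac{1}{78} \left(-271 - \left(-1\right) 16\right) = \frac{45 \left(-271 - -16\right)}{26} = \frac{45 \left(-271 + 16\right)}{26} = \frac{45}{26} \left(-255\right) = - \frac{11475}{26} \approx -441.35$)
$\frac{1}{Z + r} = \frac{1}{- \frac{11475}{26} - 322287} = \frac{1}{- \frac{8390937}{26}} = - \frac{26}{8390937}$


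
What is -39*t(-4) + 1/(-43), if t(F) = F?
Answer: 6707/43 ≈ 155.98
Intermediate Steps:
-39*t(-4) + 1/(-43) = -39*(-4) + 1/(-43) = 156 - 1/43 = 6707/43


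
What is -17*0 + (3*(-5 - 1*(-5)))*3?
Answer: 0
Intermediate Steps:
-17*0 + (3*(-5 - 1*(-5)))*3 = 0 + (3*(-5 + 5))*3 = 0 + (3*0)*3 = 0 + 0*3 = 0 + 0 = 0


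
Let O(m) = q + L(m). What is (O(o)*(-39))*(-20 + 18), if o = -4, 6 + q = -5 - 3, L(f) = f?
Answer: -1404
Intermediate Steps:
q = -14 (q = -6 + (-5 - 3) = -6 - 8 = -14)
O(m) = -14 + m
(O(o)*(-39))*(-20 + 18) = ((-14 - 4)*(-39))*(-20 + 18) = -18*(-39)*(-2) = 702*(-2) = -1404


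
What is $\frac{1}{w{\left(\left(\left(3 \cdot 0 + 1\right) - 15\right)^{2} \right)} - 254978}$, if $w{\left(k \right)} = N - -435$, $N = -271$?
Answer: $- \frac{1}{254814} \approx -3.9244 \cdot 10^{-6}$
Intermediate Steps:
$w{\left(k \right)} = 164$ ($w{\left(k \right)} = -271 - -435 = -271 + 435 = 164$)
$\frac{1}{w{\left(\left(\left(3 \cdot 0 + 1\right) - 15\right)^{2} \right)} - 254978} = \frac{1}{164 - 254978} = \frac{1}{-254814} = - \frac{1}{254814}$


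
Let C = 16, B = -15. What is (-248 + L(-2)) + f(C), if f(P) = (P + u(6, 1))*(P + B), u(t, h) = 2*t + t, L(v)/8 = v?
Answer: -230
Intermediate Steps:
L(v) = 8*v
u(t, h) = 3*t
f(P) = (-15 + P)*(18 + P) (f(P) = (P + 3*6)*(P - 15) = (P + 18)*(-15 + P) = (18 + P)*(-15 + P) = (-15 + P)*(18 + P))
(-248 + L(-2)) + f(C) = (-248 + 8*(-2)) + (-270 + 16² + 3*16) = (-248 - 16) + (-270 + 256 + 48) = -264 + 34 = -230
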